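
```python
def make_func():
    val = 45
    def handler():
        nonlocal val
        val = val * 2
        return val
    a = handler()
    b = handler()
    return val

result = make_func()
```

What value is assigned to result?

Step 1: val starts at 45.
Step 2: First handler(): val = 45 * 2 = 90.
Step 3: Second handler(): val = 90 * 2 = 180.
Step 4: result = 180

The answer is 180.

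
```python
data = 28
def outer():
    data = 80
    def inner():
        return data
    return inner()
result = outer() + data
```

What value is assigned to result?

Step 1: Global data = 28. outer() shadows with data = 80.
Step 2: inner() returns enclosing data = 80. outer() = 80.
Step 3: result = 80 + global data (28) = 108

The answer is 108.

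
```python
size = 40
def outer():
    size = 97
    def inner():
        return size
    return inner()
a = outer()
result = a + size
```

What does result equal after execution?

Step 1: outer() has local size = 97. inner() reads from enclosing.
Step 2: outer() returns 97. Global size = 40 unchanged.
Step 3: result = 97 + 40 = 137

The answer is 137.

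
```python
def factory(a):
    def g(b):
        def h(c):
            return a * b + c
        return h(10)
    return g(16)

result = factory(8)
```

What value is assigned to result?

Step 1: a = 8, b = 16, c = 10.
Step 2: h() computes a * b + c = 8 * 16 + 10 = 138.
Step 3: result = 138

The answer is 138.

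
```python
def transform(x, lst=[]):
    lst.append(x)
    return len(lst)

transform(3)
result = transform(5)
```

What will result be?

Step 1: Mutable default list persists between calls.
Step 2: First call: lst = [3], len = 1. Second call: lst = [3, 5], len = 2.
Step 3: result = 2

The answer is 2.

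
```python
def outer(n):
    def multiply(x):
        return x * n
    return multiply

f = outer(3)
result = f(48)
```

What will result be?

Step 1: outer(3) returns multiply closure with n = 3.
Step 2: f(48) computes 48 * 3 = 144.
Step 3: result = 144

The answer is 144.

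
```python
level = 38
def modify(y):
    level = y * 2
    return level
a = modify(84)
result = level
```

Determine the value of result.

Step 1: Global level = 38.
Step 2: modify(84) creates local level = 84 * 2 = 168.
Step 3: Global level unchanged because no global keyword. result = 38

The answer is 38.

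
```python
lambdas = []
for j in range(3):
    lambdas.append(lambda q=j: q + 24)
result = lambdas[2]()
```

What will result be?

Step 1: Default argument q=j captures j's value at definition time.
Step 2: lambdas[2] was defined when j = 2, so q defaults to 2.
Step 3: result = 2 + 24 = 26 (default arg fixes the late binding issue)

The answer is 26.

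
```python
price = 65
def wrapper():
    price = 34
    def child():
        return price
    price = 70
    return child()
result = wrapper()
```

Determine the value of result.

Step 1: wrapper() sets price = 34, then later price = 70.
Step 2: child() is called after price is reassigned to 70. Closures capture variables by reference, not by value.
Step 3: result = 70

The answer is 70.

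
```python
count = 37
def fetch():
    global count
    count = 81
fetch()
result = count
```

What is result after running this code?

Step 1: count = 37 globally.
Step 2: fetch() declares global count and sets it to 81.
Step 3: After fetch(), global count = 81. result = 81

The answer is 81.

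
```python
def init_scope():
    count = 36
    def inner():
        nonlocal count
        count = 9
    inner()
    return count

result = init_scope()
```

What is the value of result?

Step 1: init_scope() sets count = 36.
Step 2: inner() uses nonlocal to reassign count = 9.
Step 3: result = 9

The answer is 9.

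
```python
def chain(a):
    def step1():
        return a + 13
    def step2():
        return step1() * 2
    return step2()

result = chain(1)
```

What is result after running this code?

Step 1: chain(1) captures a = 1.
Step 2: step2() calls step1() which returns 1 + 13 = 14.
Step 3: step2() returns 14 * 2 = 28

The answer is 28.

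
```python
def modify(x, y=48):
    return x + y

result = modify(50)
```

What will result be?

Step 1: modify(50) uses default y = 48.
Step 2: Returns 50 + 48 = 98.
Step 3: result = 98

The answer is 98.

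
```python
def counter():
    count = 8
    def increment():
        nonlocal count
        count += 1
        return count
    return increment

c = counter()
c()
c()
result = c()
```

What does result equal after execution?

Step 1: counter() creates closure with count = 8.
Step 2: Each c() call increments count via nonlocal. After 3 calls: 8 + 3 = 11.
Step 3: result = 11

The answer is 11.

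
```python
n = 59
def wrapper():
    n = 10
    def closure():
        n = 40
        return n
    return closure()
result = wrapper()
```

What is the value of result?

Step 1: Three scopes define n: global (59), wrapper (10), closure (40).
Step 2: closure() has its own local n = 40, which shadows both enclosing and global.
Step 3: result = 40 (local wins in LEGB)

The answer is 40.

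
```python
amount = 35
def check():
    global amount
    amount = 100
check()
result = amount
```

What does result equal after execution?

Step 1: amount = 35 globally.
Step 2: check() declares global amount and sets it to 100.
Step 3: After check(), global amount = 100. result = 100

The answer is 100.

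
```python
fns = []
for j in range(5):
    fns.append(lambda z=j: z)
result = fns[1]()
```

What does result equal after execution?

Step 1: Default argument z=j captures j's value at each iteration.
Step 2: fns[1] captured z = 1 when j was 1.
Step 3: result = 1

The answer is 1.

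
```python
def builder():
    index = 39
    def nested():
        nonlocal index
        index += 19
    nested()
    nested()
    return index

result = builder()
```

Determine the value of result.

Step 1: index starts at 39.
Step 2: nested() is called 2 times, each adding 19.
Step 3: index = 39 + 19 * 2 = 77

The answer is 77.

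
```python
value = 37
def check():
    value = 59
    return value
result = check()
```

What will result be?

Step 1: Global value = 37.
Step 2: check() creates local value = 59, shadowing the global.
Step 3: Returns local value = 59. result = 59

The answer is 59.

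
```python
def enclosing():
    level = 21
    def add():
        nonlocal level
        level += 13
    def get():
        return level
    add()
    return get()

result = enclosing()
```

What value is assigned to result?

Step 1: level = 21. add() modifies it via nonlocal, get() reads it.
Step 2: add() makes level = 21 + 13 = 34.
Step 3: get() returns 34. result = 34

The answer is 34.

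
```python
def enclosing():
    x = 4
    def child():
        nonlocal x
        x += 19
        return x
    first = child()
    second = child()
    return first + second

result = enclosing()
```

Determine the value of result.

Step 1: x starts at 4.
Step 2: First call: x = 4 + 19 = 23, returns 23.
Step 3: Second call: x = 23 + 19 = 42, returns 42.
Step 4: result = 23 + 42 = 65

The answer is 65.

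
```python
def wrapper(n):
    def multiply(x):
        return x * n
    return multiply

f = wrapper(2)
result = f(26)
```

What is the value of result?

Step 1: wrapper(2) returns multiply closure with n = 2.
Step 2: f(26) computes 26 * 2 = 52.
Step 3: result = 52

The answer is 52.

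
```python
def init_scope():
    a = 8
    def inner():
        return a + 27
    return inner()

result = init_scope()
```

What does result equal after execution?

Step 1: init_scope() defines a = 8.
Step 2: inner() reads a = 8 from enclosing scope, returns 8 + 27 = 35.
Step 3: result = 35

The answer is 35.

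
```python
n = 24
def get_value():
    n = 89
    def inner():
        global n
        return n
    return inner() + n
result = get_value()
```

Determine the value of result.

Step 1: Global n = 24. get_value() shadows with local n = 89.
Step 2: inner() uses global keyword, so inner() returns global n = 24.
Step 3: get_value() returns 24 + 89 = 113

The answer is 113.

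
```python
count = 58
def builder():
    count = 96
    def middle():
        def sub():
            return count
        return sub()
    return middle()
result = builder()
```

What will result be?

Step 1: builder() defines count = 96. middle() and sub() have no local count.
Step 2: sub() checks local (none), enclosing middle() (none), enclosing builder() and finds count = 96.
Step 3: result = 96

The answer is 96.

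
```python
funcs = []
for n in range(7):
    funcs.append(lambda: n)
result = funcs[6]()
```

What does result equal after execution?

Step 1: The loop creates 7 lambdas, all referencing the same variable n.
Step 2: After the loop, n = 6 (final value).
Step 3: funcs[6]() looks up n at call time and finds 6. This is the late binding gotcha. result = 6

The answer is 6.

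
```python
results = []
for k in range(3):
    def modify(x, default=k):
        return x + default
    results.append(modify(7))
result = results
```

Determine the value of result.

Step 1: Default argument default=k is evaluated at function definition time.
Step 2: Each iteration creates modify with default = current k value.
Step 3: modify(7) returns 7 + default. results = [7, 8, 9]

The answer is [7, 8, 9].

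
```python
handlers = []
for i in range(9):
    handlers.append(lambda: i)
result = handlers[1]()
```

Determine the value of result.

Step 1: The loop creates 9 lambdas, all referencing the same variable i.
Step 2: After the loop, i = 8 (final value).
Step 3: handlers[1]() looks up i at call time and finds 8. This is the late binding gotcha. result = 8

The answer is 8.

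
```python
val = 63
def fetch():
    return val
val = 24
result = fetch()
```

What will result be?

Step 1: val is first set to 63, then reassigned to 24.
Step 2: fetch() is called after the reassignment, so it looks up the current global val = 24.
Step 3: result = 24

The answer is 24.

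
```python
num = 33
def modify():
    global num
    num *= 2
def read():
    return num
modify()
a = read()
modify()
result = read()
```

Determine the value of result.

Step 1: num = 33.
Step 2: First modify(): num = 33 * 2 = 66.
Step 3: Second modify(): num = 66 * 2 = 132.
Step 4: read() returns 132

The answer is 132.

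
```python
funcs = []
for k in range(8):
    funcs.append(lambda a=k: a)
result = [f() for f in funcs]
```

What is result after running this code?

Step 1: Default arg a=k captures k at each iteration.
Step 2: Each lambda has its own default: 0, 1, ..., 7.
Step 3: result = [0, 1, 2, 3, 4, 5, 6, 7]

The answer is [0, 1, 2, 3, 4, 5, 6, 7].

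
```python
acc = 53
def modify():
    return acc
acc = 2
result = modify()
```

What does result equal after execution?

Step 1: acc is first set to 53, then reassigned to 2.
Step 2: modify() is called after the reassignment, so it looks up the current global acc = 2.
Step 3: result = 2

The answer is 2.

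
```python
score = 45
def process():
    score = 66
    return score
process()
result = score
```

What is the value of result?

Step 1: score = 45 globally.
Step 2: process() creates a LOCAL score = 66 (no global keyword!).
Step 3: The global score is unchanged. result = 45

The answer is 45.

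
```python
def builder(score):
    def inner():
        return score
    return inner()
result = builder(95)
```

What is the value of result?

Step 1: builder(95) binds parameter score = 95.
Step 2: inner() looks up score in enclosing scope and finds the parameter score = 95.
Step 3: result = 95

The answer is 95.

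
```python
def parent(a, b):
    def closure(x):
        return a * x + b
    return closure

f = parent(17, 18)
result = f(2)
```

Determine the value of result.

Step 1: parent(17, 18) captures a = 17, b = 18.
Step 2: f(2) computes 17 * 2 + 18 = 52.
Step 3: result = 52

The answer is 52.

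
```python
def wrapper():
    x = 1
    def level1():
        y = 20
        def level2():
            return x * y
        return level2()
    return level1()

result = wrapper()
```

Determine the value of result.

Step 1: x = 1 in wrapper. y = 20 in level1.
Step 2: level2() reads x = 1 and y = 20 from enclosing scopes.
Step 3: result = 1 * 20 = 20

The answer is 20.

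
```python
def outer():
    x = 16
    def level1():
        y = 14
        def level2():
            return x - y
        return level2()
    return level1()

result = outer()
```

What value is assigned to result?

Step 1: x = 16 in outer. y = 14 in level1.
Step 2: level2() reads x = 16 and y = 14 from enclosing scopes.
Step 3: result = 16 - 14 = 2

The answer is 2.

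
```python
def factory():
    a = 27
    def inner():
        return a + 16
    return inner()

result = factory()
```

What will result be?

Step 1: factory() defines a = 27.
Step 2: inner() reads a = 27 from enclosing scope, returns 27 + 16 = 43.
Step 3: result = 43

The answer is 43.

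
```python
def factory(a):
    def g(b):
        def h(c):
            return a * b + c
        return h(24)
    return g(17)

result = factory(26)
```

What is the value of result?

Step 1: a = 26, b = 17, c = 24.
Step 2: h() computes a * b + c = 26 * 17 + 24 = 466.
Step 3: result = 466

The answer is 466.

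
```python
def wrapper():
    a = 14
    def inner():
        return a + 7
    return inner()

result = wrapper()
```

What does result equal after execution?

Step 1: wrapper() defines a = 14.
Step 2: inner() reads a = 14 from enclosing scope, returns 14 + 7 = 21.
Step 3: result = 21

The answer is 21.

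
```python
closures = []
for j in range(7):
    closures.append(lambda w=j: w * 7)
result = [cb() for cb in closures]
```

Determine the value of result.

Step 1: Default arg w=j captures j at each iteration.
Step 2: closures[k] has w defaulting to k, returns k * 7.
Step 3: result = [0, 7, 14, 21, 28, 35, 42]

The answer is [0, 7, 14, 21, 28, 35, 42].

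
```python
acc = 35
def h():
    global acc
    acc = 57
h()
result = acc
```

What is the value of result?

Step 1: acc = 35 globally.
Step 2: h() declares global acc and sets it to 57.
Step 3: After h(), global acc = 57. result = 57

The answer is 57.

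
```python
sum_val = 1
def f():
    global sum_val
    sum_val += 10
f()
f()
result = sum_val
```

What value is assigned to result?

Step 1: sum_val = 1.
Step 2: First f(): sum_val = 1 + 10 = 11.
Step 3: Second f(): sum_val = 11 + 10 = 21. result = 21

The answer is 21.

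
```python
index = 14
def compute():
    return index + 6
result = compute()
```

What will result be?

Step 1: index = 14 is defined globally.
Step 2: compute() looks up index from global scope = 14, then computes 14 + 6 = 20.
Step 3: result = 20

The answer is 20.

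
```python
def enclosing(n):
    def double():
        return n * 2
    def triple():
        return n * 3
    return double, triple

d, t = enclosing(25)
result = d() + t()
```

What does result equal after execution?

Step 1: Both closures capture the same n = 25.
Step 2: d() = 25 * 2 = 50, t() = 25 * 3 = 75.
Step 3: result = 50 + 75 = 125

The answer is 125.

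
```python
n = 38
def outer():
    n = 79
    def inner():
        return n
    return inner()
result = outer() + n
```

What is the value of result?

Step 1: Global n = 38. outer() shadows with n = 79.
Step 2: inner() returns enclosing n = 79. outer() = 79.
Step 3: result = 79 + global n (38) = 117

The answer is 117.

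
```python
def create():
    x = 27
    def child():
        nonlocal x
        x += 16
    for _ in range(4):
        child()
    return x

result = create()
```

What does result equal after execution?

Step 1: x = 27.
Step 2: child() is called 4 times in a loop, each adding 16 via nonlocal.
Step 3: x = 27 + 16 * 4 = 91

The answer is 91.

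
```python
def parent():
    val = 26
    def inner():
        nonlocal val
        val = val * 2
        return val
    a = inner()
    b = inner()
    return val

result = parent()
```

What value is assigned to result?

Step 1: val starts at 26.
Step 2: First inner(): val = 26 * 2 = 52.
Step 3: Second inner(): val = 52 * 2 = 104.
Step 4: result = 104

The answer is 104.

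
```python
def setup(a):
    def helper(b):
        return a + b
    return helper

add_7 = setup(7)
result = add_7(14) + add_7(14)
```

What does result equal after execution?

Step 1: add_7 captures a = 7.
Step 2: add_7(14) = 7 + 14 = 21, called twice.
Step 3: result = 21 + 21 = 42

The answer is 42.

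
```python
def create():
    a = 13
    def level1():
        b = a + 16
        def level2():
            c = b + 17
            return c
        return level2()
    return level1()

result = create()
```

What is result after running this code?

Step 1: a = 13. b = a + 16 = 29.
Step 2: c = b + 17 = 29 + 17 = 46.
Step 3: result = 46

The answer is 46.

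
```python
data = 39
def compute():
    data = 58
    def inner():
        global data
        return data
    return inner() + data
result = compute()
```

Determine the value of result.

Step 1: Global data = 39. compute() shadows with local data = 58.
Step 2: inner() uses global keyword, so inner() returns global data = 39.
Step 3: compute() returns 39 + 58 = 97

The answer is 97.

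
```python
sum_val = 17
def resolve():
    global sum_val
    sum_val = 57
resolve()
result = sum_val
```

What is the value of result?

Step 1: sum_val = 17 globally.
Step 2: resolve() declares global sum_val and sets it to 57.
Step 3: After resolve(), global sum_val = 57. result = 57

The answer is 57.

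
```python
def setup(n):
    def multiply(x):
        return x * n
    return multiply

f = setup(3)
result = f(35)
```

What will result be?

Step 1: setup(3) returns multiply closure with n = 3.
Step 2: f(35) computes 35 * 3 = 105.
Step 3: result = 105

The answer is 105.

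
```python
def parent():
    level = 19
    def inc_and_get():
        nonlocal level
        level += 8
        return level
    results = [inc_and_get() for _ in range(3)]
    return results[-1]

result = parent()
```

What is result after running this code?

Step 1: level = 19.
Step 2: Three calls to inc_and_get(), each adding 8.
Step 3: Last value = 19 + 8 * 3 = 43

The answer is 43.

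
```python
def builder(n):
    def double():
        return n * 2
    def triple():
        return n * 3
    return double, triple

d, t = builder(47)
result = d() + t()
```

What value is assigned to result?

Step 1: Both closures capture the same n = 47.
Step 2: d() = 47 * 2 = 94, t() = 47 * 3 = 141.
Step 3: result = 94 + 141 = 235

The answer is 235.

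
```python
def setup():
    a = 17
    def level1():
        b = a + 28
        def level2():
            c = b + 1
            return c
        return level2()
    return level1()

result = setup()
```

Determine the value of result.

Step 1: a = 17. b = a + 28 = 45.
Step 2: c = b + 1 = 45 + 1 = 46.
Step 3: result = 46

The answer is 46.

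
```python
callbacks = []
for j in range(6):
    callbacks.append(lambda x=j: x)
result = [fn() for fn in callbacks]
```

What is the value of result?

Step 1: Default arg x=j captures j at each iteration.
Step 2: Each lambda has its own default: 0, 1, ..., 5.
Step 3: result = [0, 1, 2, 3, 4, 5]

The answer is [0, 1, 2, 3, 4, 5].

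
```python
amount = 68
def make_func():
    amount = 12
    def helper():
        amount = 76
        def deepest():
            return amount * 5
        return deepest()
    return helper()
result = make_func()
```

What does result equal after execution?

Step 1: deepest() looks up amount through LEGB: not local, finds amount = 76 in enclosing helper().
Step 2: Returns 76 * 5 = 380.
Step 3: result = 380

The answer is 380.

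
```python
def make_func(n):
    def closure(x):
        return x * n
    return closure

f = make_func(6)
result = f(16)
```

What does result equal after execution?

Step 1: make_func(6) creates a closure capturing n = 6.
Step 2: f(16) computes 16 * 6 = 96.
Step 3: result = 96

The answer is 96.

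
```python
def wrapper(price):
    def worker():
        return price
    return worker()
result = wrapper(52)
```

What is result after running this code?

Step 1: wrapper(52) binds parameter price = 52.
Step 2: worker() looks up price in enclosing scope and finds the parameter price = 52.
Step 3: result = 52

The answer is 52.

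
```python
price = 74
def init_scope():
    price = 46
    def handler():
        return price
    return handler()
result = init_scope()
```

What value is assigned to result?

Step 1: price = 74 globally, but init_scope() defines price = 46 locally.
Step 2: handler() looks up price. Not in local scope, so checks enclosing scope (init_scope) and finds price = 46.
Step 3: result = 46

The answer is 46.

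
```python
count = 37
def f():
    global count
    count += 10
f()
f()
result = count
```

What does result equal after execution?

Step 1: count = 37.
Step 2: First f(): count = 37 + 10 = 47.
Step 3: Second f(): count = 47 + 10 = 57. result = 57

The answer is 57.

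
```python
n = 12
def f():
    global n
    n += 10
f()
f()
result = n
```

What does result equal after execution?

Step 1: n = 12.
Step 2: First f(): n = 12 + 10 = 22.
Step 3: Second f(): n = 22 + 10 = 32. result = 32

The answer is 32.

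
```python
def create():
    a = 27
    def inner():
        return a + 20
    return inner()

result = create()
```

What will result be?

Step 1: create() defines a = 27.
Step 2: inner() reads a = 27 from enclosing scope, returns 27 + 20 = 47.
Step 3: result = 47

The answer is 47.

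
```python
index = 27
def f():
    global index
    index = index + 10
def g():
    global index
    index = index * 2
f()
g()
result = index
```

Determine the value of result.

Step 1: index = 27.
Step 2: f() adds 10: index = 27 + 10 = 37.
Step 3: g() doubles: index = 37 * 2 = 74.
Step 4: result = 74

The answer is 74.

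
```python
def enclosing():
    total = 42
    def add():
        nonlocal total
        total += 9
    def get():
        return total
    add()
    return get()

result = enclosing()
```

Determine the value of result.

Step 1: total = 42. add() modifies it via nonlocal, get() reads it.
Step 2: add() makes total = 42 + 9 = 51.
Step 3: get() returns 51. result = 51

The answer is 51.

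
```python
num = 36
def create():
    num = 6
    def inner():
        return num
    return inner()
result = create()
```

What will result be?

Step 1: num = 36 globally, but create() defines num = 6 locally.
Step 2: inner() looks up num. Not in local scope, so checks enclosing scope (create) and finds num = 6.
Step 3: result = 6

The answer is 6.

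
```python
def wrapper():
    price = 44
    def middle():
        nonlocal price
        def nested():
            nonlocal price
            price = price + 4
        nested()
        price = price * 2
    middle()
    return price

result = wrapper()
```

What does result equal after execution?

Step 1: price = 44.
Step 2: nested() adds 4: price = 44 + 4 = 48.
Step 3: middle() doubles: price = 48 * 2 = 96.
Step 4: result = 96

The answer is 96.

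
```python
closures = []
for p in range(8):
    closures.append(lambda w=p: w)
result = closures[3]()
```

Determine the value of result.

Step 1: Default argument w=p captures p's value at each iteration.
Step 2: closures[3] captured w = 3 when p was 3.
Step 3: result = 3

The answer is 3.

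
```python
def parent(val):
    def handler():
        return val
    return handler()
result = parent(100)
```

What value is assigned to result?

Step 1: parent(100) binds parameter val = 100.
Step 2: handler() looks up val in enclosing scope and finds the parameter val = 100.
Step 3: result = 100

The answer is 100.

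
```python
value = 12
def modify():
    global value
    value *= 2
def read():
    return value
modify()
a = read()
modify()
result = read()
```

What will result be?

Step 1: value = 12.
Step 2: First modify(): value = 12 * 2 = 24.
Step 3: Second modify(): value = 24 * 2 = 48.
Step 4: read() returns 48

The answer is 48.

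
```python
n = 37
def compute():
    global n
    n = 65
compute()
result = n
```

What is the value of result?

Step 1: n = 37 globally.
Step 2: compute() declares global n and sets it to 65.
Step 3: After compute(), global n = 65. result = 65

The answer is 65.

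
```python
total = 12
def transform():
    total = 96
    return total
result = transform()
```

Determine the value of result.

Step 1: Global total = 12.
Step 2: transform() creates local total = 96, shadowing the global.
Step 3: Returns local total = 96. result = 96

The answer is 96.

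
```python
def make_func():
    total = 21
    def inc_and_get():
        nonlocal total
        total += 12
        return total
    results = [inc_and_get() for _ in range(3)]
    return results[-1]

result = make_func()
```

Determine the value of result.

Step 1: total = 21.
Step 2: Three calls to inc_and_get(), each adding 12.
Step 3: Last value = 21 + 12 * 3 = 57

The answer is 57.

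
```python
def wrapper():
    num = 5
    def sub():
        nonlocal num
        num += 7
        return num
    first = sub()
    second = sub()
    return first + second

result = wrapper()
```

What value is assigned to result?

Step 1: num starts at 5.
Step 2: First call: num = 5 + 7 = 12, returns 12.
Step 3: Second call: num = 12 + 7 = 19, returns 19.
Step 4: result = 12 + 19 = 31

The answer is 31.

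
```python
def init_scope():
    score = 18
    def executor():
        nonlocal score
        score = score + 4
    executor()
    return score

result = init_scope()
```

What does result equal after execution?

Step 1: init_scope() sets score = 18.
Step 2: executor() uses nonlocal to modify score in init_scope's scope: score = 18 + 4 = 22.
Step 3: init_scope() returns the modified score = 22

The answer is 22.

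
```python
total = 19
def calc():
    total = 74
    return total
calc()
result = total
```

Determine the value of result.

Step 1: Global total = 19.
Step 2: calc() creates local total = 74 (shadow, not modification).
Step 3: After calc() returns, global total is unchanged. result = 19

The answer is 19.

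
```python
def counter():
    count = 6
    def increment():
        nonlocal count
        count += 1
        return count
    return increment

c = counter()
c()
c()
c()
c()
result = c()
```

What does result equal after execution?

Step 1: counter() creates closure with count = 6.
Step 2: Each c() call increments count via nonlocal. After 5 calls: 6 + 5 = 11.
Step 3: result = 11

The answer is 11.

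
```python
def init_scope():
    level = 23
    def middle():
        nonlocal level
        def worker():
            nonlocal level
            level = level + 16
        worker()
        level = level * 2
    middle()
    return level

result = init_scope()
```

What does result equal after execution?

Step 1: level = 23.
Step 2: worker() adds 16: level = 23 + 16 = 39.
Step 3: middle() doubles: level = 39 * 2 = 78.
Step 4: result = 78

The answer is 78.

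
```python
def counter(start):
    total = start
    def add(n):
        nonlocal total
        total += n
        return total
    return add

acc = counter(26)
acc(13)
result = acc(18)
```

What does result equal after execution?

Step 1: counter(26) creates closure with total = 26.
Step 2: First acc(13): total = 26 + 13 = 39.
Step 3: Second acc(18): total = 39 + 18 = 57. result = 57

The answer is 57.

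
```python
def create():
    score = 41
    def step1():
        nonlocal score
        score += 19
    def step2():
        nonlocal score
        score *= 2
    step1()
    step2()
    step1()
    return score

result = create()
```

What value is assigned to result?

Step 1: score = 41.
Step 2: step1(): score = 41 + 19 = 60.
Step 3: step2(): score = 60 * 2 = 120.
Step 4: step1(): score = 120 + 19 = 139. result = 139

The answer is 139.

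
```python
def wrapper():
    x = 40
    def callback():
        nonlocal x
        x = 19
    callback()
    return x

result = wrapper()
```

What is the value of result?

Step 1: wrapper() sets x = 40.
Step 2: callback() uses nonlocal to reassign x = 19.
Step 3: result = 19

The answer is 19.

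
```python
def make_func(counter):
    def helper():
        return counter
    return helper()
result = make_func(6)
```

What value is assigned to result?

Step 1: make_func(6) binds parameter counter = 6.
Step 2: helper() looks up counter in enclosing scope and finds the parameter counter = 6.
Step 3: result = 6

The answer is 6.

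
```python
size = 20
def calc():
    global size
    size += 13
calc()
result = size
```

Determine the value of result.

Step 1: size = 20 globally.
Step 2: calc() modifies global size: size += 13 = 33.
Step 3: result = 33

The answer is 33.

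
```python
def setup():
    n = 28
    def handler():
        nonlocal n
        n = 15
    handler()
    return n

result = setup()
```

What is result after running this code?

Step 1: setup() sets n = 28.
Step 2: handler() uses nonlocal to reassign n = 15.
Step 3: result = 15

The answer is 15.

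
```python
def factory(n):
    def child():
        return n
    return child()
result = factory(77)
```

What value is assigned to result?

Step 1: factory(77) binds parameter n = 77.
Step 2: child() looks up n in enclosing scope and finds the parameter n = 77.
Step 3: result = 77

The answer is 77.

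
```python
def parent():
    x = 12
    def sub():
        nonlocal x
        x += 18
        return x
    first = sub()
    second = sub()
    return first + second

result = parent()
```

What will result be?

Step 1: x starts at 12.
Step 2: First call: x = 12 + 18 = 30, returns 30.
Step 3: Second call: x = 30 + 18 = 48, returns 48.
Step 4: result = 30 + 48 = 78

The answer is 78.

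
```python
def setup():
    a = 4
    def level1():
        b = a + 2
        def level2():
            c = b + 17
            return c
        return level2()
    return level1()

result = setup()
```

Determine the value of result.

Step 1: a = 4. b = a + 2 = 6.
Step 2: c = b + 17 = 6 + 17 = 23.
Step 3: result = 23

The answer is 23.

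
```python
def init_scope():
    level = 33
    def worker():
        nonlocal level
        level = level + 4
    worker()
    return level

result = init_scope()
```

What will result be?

Step 1: init_scope() sets level = 33.
Step 2: worker() uses nonlocal to modify level in init_scope's scope: level = 33 + 4 = 37.
Step 3: init_scope() returns the modified level = 37

The answer is 37.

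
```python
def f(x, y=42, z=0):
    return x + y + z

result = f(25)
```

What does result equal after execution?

Step 1: f(25) uses defaults y = 42, z = 0.
Step 2: Returns 25 + 42 + 0 = 67.
Step 3: result = 67

The answer is 67.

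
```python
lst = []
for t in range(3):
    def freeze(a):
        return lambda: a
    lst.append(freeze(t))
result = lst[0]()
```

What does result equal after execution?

Step 1: freeze(t) creates a new scope capturing a = t at call time.
Step 2: lst[0] = freeze(0), so its lambda captures a = 0.
Step 3: result = 0 (closure factory fixes late binding)

The answer is 0.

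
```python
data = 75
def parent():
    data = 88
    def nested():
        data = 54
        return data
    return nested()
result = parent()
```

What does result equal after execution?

Step 1: Three scopes define data: global (75), parent (88), nested (54).
Step 2: nested() has its own local data = 54, which shadows both enclosing and global.
Step 3: result = 54 (local wins in LEGB)

The answer is 54.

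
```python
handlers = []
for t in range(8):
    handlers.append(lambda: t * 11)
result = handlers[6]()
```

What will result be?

Step 1: All lambdas reference the same variable t (late binding).
Step 2: After the loop, t = 7. Every lambda returns t * 11.
Step 3: handlers[6]() = 7 * 11 = 77

The answer is 77.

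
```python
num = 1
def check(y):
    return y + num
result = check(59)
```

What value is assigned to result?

Step 1: num = 1 is defined globally.
Step 2: check(59) uses parameter y = 59 and looks up num from global scope = 1.
Step 3: result = 59 + 1 = 60

The answer is 60.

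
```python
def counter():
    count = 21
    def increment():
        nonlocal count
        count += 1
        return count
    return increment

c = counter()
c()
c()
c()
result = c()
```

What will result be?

Step 1: counter() creates closure with count = 21.
Step 2: Each c() call increments count via nonlocal. After 4 calls: 21 + 4 = 25.
Step 3: result = 25

The answer is 25.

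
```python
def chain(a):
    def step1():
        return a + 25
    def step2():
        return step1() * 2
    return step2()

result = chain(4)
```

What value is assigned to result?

Step 1: chain(4) captures a = 4.
Step 2: step2() calls step1() which returns 4 + 25 = 29.
Step 3: step2() returns 29 * 2 = 58

The answer is 58.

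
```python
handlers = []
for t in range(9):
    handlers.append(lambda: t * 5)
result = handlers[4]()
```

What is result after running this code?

Step 1: All lambdas reference the same variable t (late binding).
Step 2: After the loop, t = 8. Every lambda returns t * 5.
Step 3: handlers[4]() = 8 * 5 = 40

The answer is 40.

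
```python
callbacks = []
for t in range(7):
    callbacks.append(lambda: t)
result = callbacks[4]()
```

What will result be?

Step 1: The loop creates 7 lambdas, all referencing the same variable t.
Step 2: After the loop, t = 6 (final value).
Step 3: callbacks[4]() looks up t at call time and finds 6. This is the late binding gotcha. result = 6

The answer is 6.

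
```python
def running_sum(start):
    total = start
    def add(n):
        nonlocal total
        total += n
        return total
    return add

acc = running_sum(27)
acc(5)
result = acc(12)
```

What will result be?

Step 1: running_sum(27) creates closure with total = 27.
Step 2: First acc(5): total = 27 + 5 = 32.
Step 3: Second acc(12): total = 32 + 12 = 44. result = 44

The answer is 44.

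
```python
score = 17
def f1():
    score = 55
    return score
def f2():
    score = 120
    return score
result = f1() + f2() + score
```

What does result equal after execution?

Step 1: Each function shadows global score with its own local.
Step 2: f1() returns 55, f2() returns 120.
Step 3: Global score = 17 is unchanged. result = 55 + 120 + 17 = 192

The answer is 192.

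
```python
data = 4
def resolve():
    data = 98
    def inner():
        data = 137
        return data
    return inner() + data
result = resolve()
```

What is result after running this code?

Step 1: resolve() has local data = 98. inner() has local data = 137.
Step 2: inner() returns its local data = 137.
Step 3: resolve() returns 137 + its own data (98) = 235

The answer is 235.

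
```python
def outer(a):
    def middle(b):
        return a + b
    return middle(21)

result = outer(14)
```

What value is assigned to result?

Step 1: outer(14) passes a = 14.
Step 2: middle(21) has b = 21, reads a = 14 from enclosing.
Step 3: result = 14 + 21 = 35

The answer is 35.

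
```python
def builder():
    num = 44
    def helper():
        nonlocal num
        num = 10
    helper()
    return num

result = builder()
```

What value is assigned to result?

Step 1: builder() sets num = 44.
Step 2: helper() uses nonlocal to reassign num = 10.
Step 3: result = 10

The answer is 10.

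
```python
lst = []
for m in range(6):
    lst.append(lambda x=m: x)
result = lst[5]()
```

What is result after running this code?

Step 1: Default argument x=m captures m's value at each iteration.
Step 2: lst[5] captured x = 5 when m was 5.
Step 3: result = 5

The answer is 5.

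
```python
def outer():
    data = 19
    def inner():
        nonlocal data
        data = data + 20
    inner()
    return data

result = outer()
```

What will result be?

Step 1: outer() sets data = 19.
Step 2: inner() uses nonlocal to modify data in outer's scope: data = 19 + 20 = 39.
Step 3: outer() returns the modified data = 39

The answer is 39.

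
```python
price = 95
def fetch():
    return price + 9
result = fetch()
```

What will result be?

Step 1: price = 95 is defined globally.
Step 2: fetch() looks up price from global scope = 95, then computes 95 + 9 = 104.
Step 3: result = 104

The answer is 104.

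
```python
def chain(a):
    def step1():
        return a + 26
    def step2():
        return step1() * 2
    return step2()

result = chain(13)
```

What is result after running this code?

Step 1: chain(13) captures a = 13.
Step 2: step2() calls step1() which returns 13 + 26 = 39.
Step 3: step2() returns 39 * 2 = 78

The answer is 78.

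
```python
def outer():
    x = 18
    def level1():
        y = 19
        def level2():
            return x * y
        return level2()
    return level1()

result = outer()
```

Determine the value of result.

Step 1: x = 18 in outer. y = 19 in level1.
Step 2: level2() reads x = 18 and y = 19 from enclosing scopes.
Step 3: result = 18 * 19 = 342

The answer is 342.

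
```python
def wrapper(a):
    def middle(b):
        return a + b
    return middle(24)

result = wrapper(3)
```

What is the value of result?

Step 1: wrapper(3) passes a = 3.
Step 2: middle(24) has b = 24, reads a = 3 from enclosing.
Step 3: result = 3 + 24 = 27

The answer is 27.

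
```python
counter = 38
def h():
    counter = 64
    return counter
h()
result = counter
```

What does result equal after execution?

Step 1: Global counter = 38.
Step 2: h() creates local counter = 64 (shadow, not modification).
Step 3: After h() returns, global counter is unchanged. result = 38

The answer is 38.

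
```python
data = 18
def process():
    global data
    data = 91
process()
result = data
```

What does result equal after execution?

Step 1: data = 18 globally.
Step 2: process() declares global data and sets it to 91.
Step 3: After process(), global data = 91. result = 91

The answer is 91.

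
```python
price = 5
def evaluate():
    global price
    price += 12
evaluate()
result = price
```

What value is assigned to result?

Step 1: price = 5 globally.
Step 2: evaluate() modifies global price: price += 12 = 17.
Step 3: result = 17

The answer is 17.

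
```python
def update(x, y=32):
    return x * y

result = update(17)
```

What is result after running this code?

Step 1: update(17) uses default y = 32.
Step 2: Returns 17 * 32 = 544.
Step 3: result = 544

The answer is 544.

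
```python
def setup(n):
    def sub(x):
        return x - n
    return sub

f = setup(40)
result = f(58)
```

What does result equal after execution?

Step 1: setup(40) creates a closure capturing n = 40.
Step 2: f(58) computes 58 - 40 = 18.
Step 3: result = 18

The answer is 18.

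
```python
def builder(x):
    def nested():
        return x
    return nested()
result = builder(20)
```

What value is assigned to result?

Step 1: builder(20) binds parameter x = 20.
Step 2: nested() looks up x in enclosing scope and finds the parameter x = 20.
Step 3: result = 20

The answer is 20.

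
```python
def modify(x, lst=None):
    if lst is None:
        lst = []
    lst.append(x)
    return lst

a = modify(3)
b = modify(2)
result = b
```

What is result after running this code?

Step 1: None default with guard creates a NEW list each call.
Step 2: a = [3] (fresh list). b = [2] (another fresh list).
Step 3: result = [2] (this is the fix for mutable default)

The answer is [2].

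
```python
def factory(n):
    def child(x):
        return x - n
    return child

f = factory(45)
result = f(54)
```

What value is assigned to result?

Step 1: factory(45) creates a closure capturing n = 45.
Step 2: f(54) computes 54 - 45 = 9.
Step 3: result = 9

The answer is 9.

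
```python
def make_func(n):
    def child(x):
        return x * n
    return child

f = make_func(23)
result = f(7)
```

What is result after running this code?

Step 1: make_func(23) creates a closure capturing n = 23.
Step 2: f(7) computes 7 * 23 = 161.
Step 3: result = 161

The answer is 161.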